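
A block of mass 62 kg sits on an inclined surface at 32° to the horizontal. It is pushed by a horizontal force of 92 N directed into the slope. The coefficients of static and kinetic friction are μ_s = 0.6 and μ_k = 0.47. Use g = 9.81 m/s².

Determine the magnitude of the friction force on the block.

f ≈ 244 N (up the incline)

Resolve perpendicular to the incline: N = m g cos θ + P sin θ = 62×9.81×cos 32° + 92×sin 32° = 564.6 N.
Parallel to the incline: P cos θ − m g sin θ = 78.02 − 322.3 = -244.3 N; the friction needed to balance this is 244.3 N acting up the slope.
Maximum static friction: μ_s N = 0.6 × 564.6 = 338.7 N.
|f_req| = 244.3 ≤ 338.7 N → the block is in equilibrium; friction equals the required value.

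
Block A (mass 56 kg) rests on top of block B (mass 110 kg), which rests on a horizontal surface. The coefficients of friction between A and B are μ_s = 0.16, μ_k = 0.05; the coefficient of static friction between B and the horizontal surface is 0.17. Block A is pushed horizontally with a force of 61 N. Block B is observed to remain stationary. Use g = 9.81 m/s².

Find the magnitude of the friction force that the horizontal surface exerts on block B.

Normal force at the A–B interface: N₁ = m_A g = 549.4 N.
So the A–B interface can sustain at most μ_s N₁ = 87.9 N of static friction.
Since P = 61 N ≤ 87.9 N, A does not slip on B; friction on A equals P = 61 N.
B experiences an equal 61 N forward from A (third law). B is in equilibrium, so the floor supplies f₂ = 61 N of static friction (limit μ_s(m_A+m_B)g = 276.8 N, not exceeded).

f ≈ 61 N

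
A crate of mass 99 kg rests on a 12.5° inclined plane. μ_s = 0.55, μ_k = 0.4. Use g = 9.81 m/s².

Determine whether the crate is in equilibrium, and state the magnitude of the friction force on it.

N = m g cos θ = 948 N.
Down-slope weight component: m g sin θ = 210 N.
μ_s N = 521 N.
210 ≤ 521 N, so it stays put; friction = 210 N.

f ≈ 210 N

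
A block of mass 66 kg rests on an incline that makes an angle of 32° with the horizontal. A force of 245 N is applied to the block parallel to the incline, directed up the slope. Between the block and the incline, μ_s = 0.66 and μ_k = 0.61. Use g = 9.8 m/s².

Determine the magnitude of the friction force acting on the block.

The normal reaction is N = m g cos θ = 548.5 N.
For equilibrium along the incline the friction force must supply f = m g sin θ − P = 342.8 − 245 = 97.75 N (positive meaning up-slope).
The static-friction ceiling is μ_s N = 0.66 × 548.5 = 362 N.
Since |97.75| ≤ 362 N, no slip — friction simply equals what equilibrium demands.

f ≈ 97.8 N (up the incline)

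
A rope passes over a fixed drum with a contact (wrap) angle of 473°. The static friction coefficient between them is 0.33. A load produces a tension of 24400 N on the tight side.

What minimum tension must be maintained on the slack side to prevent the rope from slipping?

T_min ≈ 1600 N

Capstan equation at impending slip: T_tight/T_slack = e^{μβ}.
β = 473° = 8.255 rad; e^{μβ} = e^{0.33×8.255} = 15.25.
T_slack = T_tight / e^{μβ} = 24400 / 15.25 = 1600 N.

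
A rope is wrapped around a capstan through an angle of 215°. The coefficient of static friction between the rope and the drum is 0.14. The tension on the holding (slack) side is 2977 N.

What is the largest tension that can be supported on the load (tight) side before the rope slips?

T_max ≈ 5030 N

At impending slip the capstan equation gives T₂/T₁ = e^{μβ} with β in radians.
β = 215° × π/180 = 3.752 rad.
e^{μβ} = e^{0.14×3.752} = 1.691.
T₂ = T₁ · e^{μβ} = 2977 × 1.691 = 5030 N.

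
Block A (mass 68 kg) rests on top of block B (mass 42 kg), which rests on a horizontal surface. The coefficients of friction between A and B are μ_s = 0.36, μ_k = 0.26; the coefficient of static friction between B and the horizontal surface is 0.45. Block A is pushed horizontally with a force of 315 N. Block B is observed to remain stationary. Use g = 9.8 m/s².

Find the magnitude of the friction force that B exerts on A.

Between the blocks, N₁ = m_A g = 666.4 N.
Maximum static friction on A from B: μ_s N₁ = 0.36×666.4 = 239.9 N.
P = 315 N exceeds that limit, so A slips over B and the interface friction becomes kinetic: f₁ = μ_k N₁ = 0.26×666.4 = 173 N.
B experiences an equal 173 N forward from A (third law). B is in equilibrium, so the floor supplies f₂ = 173 N of static friction (limit μ_s(m_A+m_B)g = 485.1 N, not exceeded).

f ≈ 173 N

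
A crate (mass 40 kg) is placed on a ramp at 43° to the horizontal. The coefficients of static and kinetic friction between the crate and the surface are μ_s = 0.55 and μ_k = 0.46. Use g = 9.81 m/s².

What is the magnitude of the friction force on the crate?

f ≈ 132 N (up the incline)

The normal reaction is N = m g cos θ = 287 N.
For equilibrium along the incline, friction must balance the weight component: f = m g sin θ = 267.6 N up the slope.
Maximum static friction available: μ_s N = 0.55 × 287 = 157.8 N.
|267.6| exceeds 157.8 N, so the crate slips down-slope; friction is kinetic, f = μ_k N = 0.46×287 = 132 N.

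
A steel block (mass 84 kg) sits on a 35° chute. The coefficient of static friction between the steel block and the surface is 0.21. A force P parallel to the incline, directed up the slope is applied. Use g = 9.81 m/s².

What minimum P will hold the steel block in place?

The steel block tends to slide down (tan θ > μ_s), so at the point of impending slip friction acts up-slope at its limit: f = μ_s N.
P is parallel to the surface, so N = m g cos θ = 675 N.
Along the incline: P + μ_s N = m g sin θ, so P = 473 − 0.21×675 = 331 N.

P_min ≈ 331 N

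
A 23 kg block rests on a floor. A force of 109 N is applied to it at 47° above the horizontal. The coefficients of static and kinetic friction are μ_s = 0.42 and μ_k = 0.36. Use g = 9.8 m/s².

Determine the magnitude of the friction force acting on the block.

Vertical equilibrium gives N = m g − P sin α = 145.7 N.
Horizontally, friction must balance P cos α = 74.34 N.
μ_s N = 0.42 × 145.7 = 61.19 N.
The required friction exceeds μ_s N, so the block moves and f = μ_k N = 52.4 N.

f ≈ 52.4 N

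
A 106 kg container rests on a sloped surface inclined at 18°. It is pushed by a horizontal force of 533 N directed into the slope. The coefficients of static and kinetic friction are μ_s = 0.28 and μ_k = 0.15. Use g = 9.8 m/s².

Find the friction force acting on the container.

f ≈ 186 N (down the incline)

Normal direction: N = m g cos θ + P sin θ = 1153 N.
Along the incline, the net driving force (taking up-slope positive) is P cos θ − m g sin θ = 506.9 − 321 = 185.9 N, so equilibrium requires friction f = -185.9 N (down-slope).
The limit of static friction is μ_s N = 322.7 N.
Since 185.9 N is within the 322.7 N limit, the container stays put and friction is exactly 186 N.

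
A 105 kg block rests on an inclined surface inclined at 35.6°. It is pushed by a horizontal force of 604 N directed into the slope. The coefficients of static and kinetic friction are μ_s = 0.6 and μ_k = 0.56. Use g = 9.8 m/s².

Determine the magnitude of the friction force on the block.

f ≈ 108 N (up the incline)

Resolve perpendicular to the incline: N = m g cos θ + P sin θ = 105×9.8×cos 35.6° + 604×sin 35.6° = 1188 N.
Along the incline, the net driving force (taking up-slope positive) is P cos θ − m g sin θ = 491.1 − 599 = -107.9 N, so equilibrium requires friction f = 107.9 N (up-slope).
The limit of static friction is μ_s N = 713 N.
|f_req| = 107.9 ≤ 713 N → the block is in equilibrium; friction equals the required value.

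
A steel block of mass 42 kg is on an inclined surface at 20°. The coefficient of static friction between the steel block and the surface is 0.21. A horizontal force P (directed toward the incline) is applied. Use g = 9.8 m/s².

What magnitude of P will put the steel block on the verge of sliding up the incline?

P ≈ 256 N

At impending motion up the slope, friction acts down-slope at its limit: f = μ_s N.
Perpendicular to the incline: N = m g cos θ + P sin θ.
Along the incline: P cos θ = m g sin θ + μ_s N = m g sin θ + μ_s (m g cos θ + P sin θ).
Solving, P (cos θ − μ_s sin θ) = m g (sin θ + μ_s cos θ), so P = 42×9.8×(sin 20° + 0.21 cos 20°)/(cos 20° − 0.21 sin 20°) = 412×0.5394/0.8679 = 256 N.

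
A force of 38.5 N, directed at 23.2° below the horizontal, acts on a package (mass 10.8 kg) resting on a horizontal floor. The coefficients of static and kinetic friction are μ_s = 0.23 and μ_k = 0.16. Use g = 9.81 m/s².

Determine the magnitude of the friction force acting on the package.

N = m g + P sin α = 105.9 + 38.5×sin 23.2° = 121.1 N.
For equilibrium, f = P cos α = 38.5×cos 23.2° = 35.39 N.
μ_s N = 0.23 × 121.1 = 27.86 N.
35.39 > 27.86 N → the package slides; f = μ_k N = 0.16×121.1 = 19.4 N.

f ≈ 19.4 N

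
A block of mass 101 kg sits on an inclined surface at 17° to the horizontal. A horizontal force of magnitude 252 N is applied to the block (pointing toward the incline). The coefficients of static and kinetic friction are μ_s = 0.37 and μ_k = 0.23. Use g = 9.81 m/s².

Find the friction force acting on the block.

Normal direction: N = m g cos θ + P sin θ = 1021 N.
Along the incline, the net driving force (taking up-slope positive) is P cos θ − m g sin θ = 241 − 289.7 = -48.7 N, so equilibrium requires friction f = 48.7 N (up-slope).
Maximum static friction: μ_s N = 0.37 × 1021 = 377.8 N.
|f_req| = 48.7 ≤ 377.8 N → the block is in equilibrium; friction equals the required value.

f ≈ 48.7 N (up the incline)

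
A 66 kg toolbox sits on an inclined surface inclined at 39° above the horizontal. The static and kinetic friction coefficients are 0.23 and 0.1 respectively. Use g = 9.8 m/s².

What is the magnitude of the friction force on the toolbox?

f ≈ 50.3 N (up the incline)

Perpendicular to the surface, N = m g cos θ = 66·9.8·cos 39° = 502.7 N.
For equilibrium along the incline, friction must balance the weight component: f = m g sin θ = 407 N up the slope.
Maximum static friction available: μ_s N = 0.23 × 502.7 = 115.6 N.
Since |407| > 115.6 N, static friction cannot hold it; the toolbox slides down the incline and kinetic friction applies: f = μ_k N = 0.1 × 502.7 = 50.3 N.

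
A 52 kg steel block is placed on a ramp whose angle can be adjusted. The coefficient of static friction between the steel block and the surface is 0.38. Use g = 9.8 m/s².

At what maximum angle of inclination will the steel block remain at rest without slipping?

At the slip threshold, m g sin θ = μ_s · m g cos θ, so tan θ = μ_s.
θ_max = arctan(0.38) = 20.8°.

θ_max ≈ 20.8°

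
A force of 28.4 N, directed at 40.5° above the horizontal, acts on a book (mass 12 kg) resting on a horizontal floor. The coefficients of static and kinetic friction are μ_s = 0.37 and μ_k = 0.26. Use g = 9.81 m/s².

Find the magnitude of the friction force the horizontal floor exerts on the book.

f ≈ 21.6 N

The vertical component of P reduces the normal force: N = m g − P sin α = 117.7 − 18.44 = 99.28 N.
The horizontal driving force is P cos α = 21.6 N, so equilibrium needs friction f = 21.6 N.
The static-friction limit is μ_s N = 36.73 N.
Since 21.6 N does not exceed the limit, the book stays at rest and f = 21.6 N.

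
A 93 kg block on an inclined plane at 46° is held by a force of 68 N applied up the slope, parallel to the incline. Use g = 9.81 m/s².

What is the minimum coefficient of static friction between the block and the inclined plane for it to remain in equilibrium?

N = m g cos θ = 633.8 N.
Friction must make up the shortfall along the incline: f = m g sin θ − P = 656.3 − 68 = 588.3 N.
At the threshold f = μ_s N, so μ_s,min = 588.3/633.8 = 0.928.

μ_s,min ≈ 0.928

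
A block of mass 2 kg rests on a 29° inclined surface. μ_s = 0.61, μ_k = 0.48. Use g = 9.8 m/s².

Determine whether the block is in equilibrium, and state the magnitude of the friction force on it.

f ≈ 9.5 N

N = m g cos θ = 17.1 N.
Down-slope weight component: m g sin θ = 9.5 N.
μ_s N = 10.5 N.
9.5 ≤ 10.5 N, so it stays put; friction = 9.5 N.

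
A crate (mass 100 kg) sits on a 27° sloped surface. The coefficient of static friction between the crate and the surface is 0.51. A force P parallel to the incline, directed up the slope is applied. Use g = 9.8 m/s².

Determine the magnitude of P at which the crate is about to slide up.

P ≈ 890 N

At impending motion up the slope, friction acts down-slope at its limit: f = μ_s N.
P is parallel to the surface, so N = m g cos θ = 873 N.
Along the incline: P = m g sin θ + μ_s N = 445 + 0.51×873 = 890 N.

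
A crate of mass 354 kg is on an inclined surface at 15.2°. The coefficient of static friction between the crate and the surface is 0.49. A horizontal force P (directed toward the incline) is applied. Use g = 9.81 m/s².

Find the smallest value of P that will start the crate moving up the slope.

P ≈ 3050 N

At impending motion up the slope, friction acts down-slope at its limit: f = μ_s N.
Perpendicular to the incline: N = m g cos θ + P sin θ.
Along the incline: P cos θ = m g sin θ + μ_s N = m g sin θ + μ_s (m g cos θ + P sin θ).
Solving, P (cos θ − μ_s sin θ) = m g (sin θ + μ_s cos θ), so P = 354×9.81×(sin 15.2° + 0.49 cos 15.2°)/(cos 15.2° − 0.49 sin 15.2°) = 3470×0.735/0.8365 = 3050 N.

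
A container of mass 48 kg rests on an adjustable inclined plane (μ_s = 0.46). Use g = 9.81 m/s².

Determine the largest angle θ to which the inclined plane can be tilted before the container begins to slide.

At the slip threshold, m g sin θ = μ_s · m g cos θ, so tan θ = μ_s.
θ_max = arctan(0.46) = 24.7°.

θ_max ≈ 24.7°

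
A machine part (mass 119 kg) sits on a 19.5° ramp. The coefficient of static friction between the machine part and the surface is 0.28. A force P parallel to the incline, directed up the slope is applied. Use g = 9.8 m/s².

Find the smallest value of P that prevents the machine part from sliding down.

P_min ≈ 81.5 N

The machine part tends to slide down (tan θ > μ_s), so at the point of impending slip friction acts up-slope at its limit: f = μ_s N.
P is parallel to the surface, so N = m g cos θ = 1100 N.
Along the incline: P + μ_s N = m g sin θ, so P = 389 − 0.28×1100 = 81.5 N.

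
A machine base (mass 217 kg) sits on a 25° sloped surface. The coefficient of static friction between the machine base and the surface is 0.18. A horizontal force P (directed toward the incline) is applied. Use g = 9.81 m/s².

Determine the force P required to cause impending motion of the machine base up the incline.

At impending motion up the slope, friction acts down-slope at its limit: f = μ_s N.
Perpendicular to the incline: N = m g cos θ + P sin θ.
Along the incline: P cos θ = m g sin θ + μ_s N = m g sin θ + μ_s (m g cos θ + P sin θ).
Solving, P (cos θ − μ_s sin θ) = m g (sin θ + μ_s cos θ), so P = 217×9.81×(sin 25° + 0.18 cos 25°)/(cos 25° − 0.18 sin 25°) = 2130×0.5858/0.8302 = 1500 N.

P ≈ 1500 N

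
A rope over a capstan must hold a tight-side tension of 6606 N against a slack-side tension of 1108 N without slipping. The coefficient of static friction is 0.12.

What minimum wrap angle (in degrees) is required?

T₂/T₁ = e^{μβ} → β = ln(T₂/T₁)/μ.
β = ln(6606/1108)/0.12 = 1.785/0.12 = 14.88 rad.
In degrees: β = 14.88 × 180/π = 852°.

β_min ≈ 852°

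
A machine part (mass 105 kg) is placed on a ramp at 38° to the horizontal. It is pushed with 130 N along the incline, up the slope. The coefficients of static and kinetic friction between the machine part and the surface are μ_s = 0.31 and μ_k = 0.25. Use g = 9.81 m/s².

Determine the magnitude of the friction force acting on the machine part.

f ≈ 203 N (up the incline)

Normal force: N = m g cos θ = 105 × 9.81 × cos 38° = 811.7 N.
The friction needed for equilibrium is m g sin θ − P = 634.2 − 130 = 504.2 N, measured positive up-slope.
Maximum static friction available: μ_s N = 0.31 × 811.7 = 251.6 N.
|504.2| exceeds 251.6 N, so the machine part slips down-slope; friction is kinetic, f = μ_k N = 0.25×811.7 = 203 N.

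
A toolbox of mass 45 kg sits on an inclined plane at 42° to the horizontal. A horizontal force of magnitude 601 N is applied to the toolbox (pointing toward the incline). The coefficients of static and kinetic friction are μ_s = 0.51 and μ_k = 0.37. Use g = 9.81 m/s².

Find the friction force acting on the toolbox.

Normal direction: N = m g cos θ + P sin θ = 730.2 N.
Parallel to the incline: P cos θ − m g sin θ = 446.6 − 295.4 = 151.2 N; the friction needed to balance this is 151.2 N acting down the slope.
The limit of static friction is μ_s N = 372.4 N.
|f_req| = 151.2 ≤ 372.4 N → the toolbox is in equilibrium; friction equals the required value.

f ≈ 151 N (down the incline)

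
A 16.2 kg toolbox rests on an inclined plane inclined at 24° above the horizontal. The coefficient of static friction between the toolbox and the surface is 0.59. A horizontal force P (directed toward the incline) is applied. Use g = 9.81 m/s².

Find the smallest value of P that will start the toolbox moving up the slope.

P ≈ 223 N

At impending motion up the slope, friction acts down-slope at its limit: f = μ_s N.
Perpendicular to the incline: N = m g cos θ + P sin θ.
Along the incline: P cos θ = m g sin θ + μ_s N = m g sin θ + μ_s (m g cos θ + P sin θ).
Solving, P (cos θ − μ_s sin θ) = m g (sin θ + μ_s cos θ), so P = 16.2×9.81×(sin 24° + 0.59 cos 24°)/(cos 24° − 0.59 sin 24°) = 159×0.9457/0.6736 = 223 N.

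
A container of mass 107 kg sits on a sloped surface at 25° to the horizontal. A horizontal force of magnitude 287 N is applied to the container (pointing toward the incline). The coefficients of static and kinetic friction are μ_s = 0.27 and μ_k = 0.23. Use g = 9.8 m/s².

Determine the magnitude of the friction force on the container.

f ≈ 183 N (up the incline)

Resolve perpendicular to the incline: N = m g cos θ + P sin θ = 107×9.8×cos 25° + 287×sin 25° = 1072 N.
Parallel to the incline: P cos θ − m g sin θ = 260.1 − 443.2 = -183 N; the friction needed to balance this is 183 N acting up the slope.
The limit of static friction is μ_s N = 289.3 N.
|f_req| = 183 ≤ 289.3 N → the container is in equilibrium; friction equals the required value.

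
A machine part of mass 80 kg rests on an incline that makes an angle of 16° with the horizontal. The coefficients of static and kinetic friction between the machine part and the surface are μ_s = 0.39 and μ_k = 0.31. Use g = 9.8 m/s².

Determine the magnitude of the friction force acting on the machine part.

f ≈ 216 N (up the incline)

Normal force: N = m g cos θ = 80 × 9.8 × cos 16° = 753.6 N.
For equilibrium along the incline, friction must balance the weight component: f = m g sin θ = 216.1 N up the slope.
Static friction can supply at most μ_s N = 293.9 N.
Since |216.1| ≤ 293.9 N, no slip — friction simply equals what equilibrium demands.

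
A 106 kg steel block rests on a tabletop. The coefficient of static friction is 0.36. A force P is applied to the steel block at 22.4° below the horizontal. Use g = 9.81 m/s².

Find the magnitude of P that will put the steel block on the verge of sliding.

N = m g + P sin α (the push presses the steel block into the tabletop).
At impending slip, P cos α = μ_s N = μ_s (m g + P sin α).
Solving: P (cos α − μ_s sin α) = μ_s m g → P = 0.36×1040/(cos 22.4° − 0.36 sin 22.4°) = 374/0.7874 = 475 N.

P ≈ 475 N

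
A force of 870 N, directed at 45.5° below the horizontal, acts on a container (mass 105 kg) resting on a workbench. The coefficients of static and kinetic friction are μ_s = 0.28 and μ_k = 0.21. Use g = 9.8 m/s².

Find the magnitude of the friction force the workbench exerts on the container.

N = m g + P sin α = 1029 + 870×sin 45.5° = 1650 N.
For equilibrium, f = P cos α = 870×cos 45.5° = 609.8 N.
μ_s N = 0.28 × 1650 = 461.9 N.
The required friction exceeds μ_s N, so the container moves and f = μ_k N = 346 N.

f ≈ 346 N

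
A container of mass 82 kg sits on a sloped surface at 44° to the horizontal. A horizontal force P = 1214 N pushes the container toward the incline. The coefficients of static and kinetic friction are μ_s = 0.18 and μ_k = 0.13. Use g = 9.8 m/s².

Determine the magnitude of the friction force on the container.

f ≈ 185 N (down the incline)

Normal direction: N = m g cos θ + P sin θ = 1421 N.
Along the incline, the net driving force (taking up-slope positive) is P cos θ − m g sin θ = 873.3 − 558.2 = 315.1 N, so equilibrium requires friction f = -315.1 N (down-slope).
Maximum static friction: μ_s N = 0.18 × 1421 = 255.8 N.
The required 315.1 N exceeds the static limit, so the container slides up-slope and f = μ_k N = 0.13×1421 = 185 N.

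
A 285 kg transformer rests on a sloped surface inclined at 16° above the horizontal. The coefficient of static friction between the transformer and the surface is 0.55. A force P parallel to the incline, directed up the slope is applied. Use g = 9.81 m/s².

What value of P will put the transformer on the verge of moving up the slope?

At impending motion up the slope, friction acts down-slope at its limit: f = μ_s N.
P is parallel to the surface, so N = m g cos θ = 2690 N.
Along the incline: P = m g sin θ + μ_s N = 771 + 0.55×2690 = 2250 N.

P ≈ 2250 N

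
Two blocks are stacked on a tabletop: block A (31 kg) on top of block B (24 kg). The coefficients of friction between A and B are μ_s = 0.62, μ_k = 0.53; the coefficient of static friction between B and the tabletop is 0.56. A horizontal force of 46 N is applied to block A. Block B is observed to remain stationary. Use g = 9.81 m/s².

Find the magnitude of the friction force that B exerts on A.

f ≈ 46 N

The normal force B exerts on A is simply A's weight, N₁ = 304.1 N.
So the A–B interface can sustain at most μ_s N₁ = 188.5 N of static friction.
Since P = 46 N ≤ 188.5 N, A does not slip on B; friction on A equals P = 46 N.
B experiences an equal 46 N forward from A (third law). B is in equilibrium, so the floor supplies f₂ = 46 N of static friction (limit μ_s(m_A+m_B)g = 302.1 N, not exceeded).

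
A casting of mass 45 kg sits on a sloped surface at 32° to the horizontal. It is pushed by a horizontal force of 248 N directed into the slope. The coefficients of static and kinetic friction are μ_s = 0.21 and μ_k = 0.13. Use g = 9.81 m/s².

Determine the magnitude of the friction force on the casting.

Normal direction: N = m g cos θ + P sin θ = 505.8 N.
Parallel to the incline: P cos θ − m g sin θ = 210.3 − 233.9 = -23.62 N; the friction needed to balance this is 23.62 N acting up the slope.
The limit of static friction is μ_s N = 106.2 N.
|f_req| = 23.62 ≤ 106.2 N → the casting is in equilibrium; friction equals the required value.

f ≈ 23.6 N (up the incline)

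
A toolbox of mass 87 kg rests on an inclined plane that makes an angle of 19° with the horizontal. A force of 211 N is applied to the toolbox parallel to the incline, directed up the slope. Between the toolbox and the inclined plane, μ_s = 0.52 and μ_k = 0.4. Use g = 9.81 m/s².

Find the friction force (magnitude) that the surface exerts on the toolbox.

f ≈ 66.9 N (up the incline)

The normal reaction is N = m g cos θ = 807 N.
The friction needed for equilibrium is m g sin θ − P = 277.9 − 211 = 66.86 N, measured positive up-slope.
Maximum static friction available: μ_s N = 0.52 × 807 = 419.6 N.
Since |66.86| ≤ 419.6 N, static friction is sufficient; f equals the required value, not μ_s N.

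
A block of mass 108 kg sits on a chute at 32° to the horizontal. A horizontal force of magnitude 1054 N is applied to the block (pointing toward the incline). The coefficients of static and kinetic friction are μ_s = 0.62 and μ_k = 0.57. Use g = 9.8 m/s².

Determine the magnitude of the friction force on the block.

Resolve perpendicular to the incline: N = m g cos θ + P sin θ = 108×9.8×cos 32° + 1054×sin 32° = 1456 N.
Along the incline, the net driving force (taking up-slope positive) is P cos θ − m g sin θ = 893.8 − 560.9 = 333 N, so equilibrium requires friction f = -333 N (down-slope).
Maximum static friction: μ_s N = 0.62 × 1456 = 902.8 N.
|f_req| = 333 ≤ 902.8 N → the block is in equilibrium; friction equals the required value.

f ≈ 333 N (down the incline)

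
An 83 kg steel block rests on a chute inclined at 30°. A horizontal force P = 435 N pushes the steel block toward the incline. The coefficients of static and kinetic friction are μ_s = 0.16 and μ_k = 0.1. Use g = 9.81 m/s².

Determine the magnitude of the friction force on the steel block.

f ≈ 30.4 N (up the incline)

Normal direction: N = m g cos θ + P sin θ = 922.6 N.
Parallel to the incline: P cos θ − m g sin θ = 376.7 − 407.1 = -30.39 N; the friction needed to balance this is 30.39 N acting up the slope.
The limit of static friction is μ_s N = 147.6 N.
Since 30.39 N is within the 147.6 N limit, the steel block stays put and friction is exactly 30.4 N.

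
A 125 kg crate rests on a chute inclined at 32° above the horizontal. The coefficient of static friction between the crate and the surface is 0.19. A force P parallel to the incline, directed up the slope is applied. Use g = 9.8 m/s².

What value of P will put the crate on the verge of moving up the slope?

P ≈ 847 N

At impending motion up the slope, friction acts down-slope at its limit: f = μ_s N.
P is parallel to the surface, so N = m g cos θ = 1040 N.
Along the incline: P = m g sin θ + μ_s N = 649 + 0.19×1040 = 847 N.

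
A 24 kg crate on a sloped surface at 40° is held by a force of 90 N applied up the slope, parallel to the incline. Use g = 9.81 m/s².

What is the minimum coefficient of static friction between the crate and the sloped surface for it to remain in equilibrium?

N = m g cos θ = 180.4 N.
Friction must make up the shortfall along the incline: f = m g sin θ − P = 151.3 − 90 = 61.34 N.
At the threshold f = μ_s N, so μ_s,min = 61.34/180.4 = 0.34.

μ_s,min ≈ 0.34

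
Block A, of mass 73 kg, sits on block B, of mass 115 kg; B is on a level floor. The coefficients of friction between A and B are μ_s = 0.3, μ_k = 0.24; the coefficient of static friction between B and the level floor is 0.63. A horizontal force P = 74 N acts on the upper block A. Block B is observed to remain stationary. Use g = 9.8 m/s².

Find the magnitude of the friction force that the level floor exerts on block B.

Between the blocks, N₁ = m_A g = 715.4 N.
So the A–B interface can sustain at most μ_s N₁ = 214.6 N of static friction.
Since P = 74 N ≤ 214.6 N, A does not slip on B; friction on A equals P = 74 N.
By Newton's third law B feels 74 N forward from A. With B stationary, the floor's static friction on B balances it: f₂ = 74 N (well within μ_s(m_A+m_B)g = 1161 N).

f ≈ 74 N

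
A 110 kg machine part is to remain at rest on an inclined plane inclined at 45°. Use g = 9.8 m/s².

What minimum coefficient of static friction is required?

At the slip threshold m g sin θ = μ_s m g cos θ, so μ_s,min = tan θ.
μ_s,min = tan 45° = 1.

μ_s,min ≈ 1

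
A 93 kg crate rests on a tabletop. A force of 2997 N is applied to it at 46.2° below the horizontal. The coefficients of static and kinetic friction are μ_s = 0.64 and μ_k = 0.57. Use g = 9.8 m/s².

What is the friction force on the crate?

N = m g + P sin α = 911.4 + 2997×sin 46.2° = 3075 N.
The horizontal driving force is P cos α = 2074 N, so equilibrium needs friction f = 2074 N.
The static-friction limit is μ_s N = 1968 N.
The required friction exceeds μ_s N, so the crate moves and f = μ_k N = 1750 N.

f ≈ 1750 N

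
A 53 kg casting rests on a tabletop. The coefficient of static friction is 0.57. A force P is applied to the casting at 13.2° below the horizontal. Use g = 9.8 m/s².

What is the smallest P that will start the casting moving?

N = m g + P sin α (the push presses the casting into the tabletop).
At impending slip, P cos α = μ_s N = μ_s (m g + P sin α).
Solving: P (cos α − μ_s sin α) = μ_s m g → P = 0.57×519/(cos 13.2° − 0.57 sin 13.2°) = 296/0.8434 = 351 N.

P ≈ 351 N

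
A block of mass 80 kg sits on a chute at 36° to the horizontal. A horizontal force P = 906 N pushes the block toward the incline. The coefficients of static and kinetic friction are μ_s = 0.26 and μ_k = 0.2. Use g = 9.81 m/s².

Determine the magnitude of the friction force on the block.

f ≈ 272 N (down the incline)

Resolve perpendicular to the incline: N = m g cos θ + P sin θ = 80×9.81×cos 36° + 906×sin 36° = 1167 N.
Parallel to the incline: P cos θ − m g sin θ = 733 − 461.3 = 271.7 N; the friction needed to balance this is 271.7 N acting down the slope.
The limit of static friction is μ_s N = 303.5 N.
|f_req| = 271.7 ≤ 303.5 N → the block is in equilibrium; friction equals the required value.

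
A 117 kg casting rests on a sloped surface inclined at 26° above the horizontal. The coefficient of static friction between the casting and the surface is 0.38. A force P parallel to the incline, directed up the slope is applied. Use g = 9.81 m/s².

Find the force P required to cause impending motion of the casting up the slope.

P ≈ 895 N

At impending motion up the slope, friction acts down-slope at its limit: f = μ_s N.
P is parallel to the surface, so N = m g cos θ = 1030 N.
Along the incline: P = m g sin θ + μ_s N = 503 + 0.38×1030 = 895 N.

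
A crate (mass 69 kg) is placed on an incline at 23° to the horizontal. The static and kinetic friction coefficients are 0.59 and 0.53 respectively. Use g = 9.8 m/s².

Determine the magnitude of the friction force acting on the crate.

f ≈ 264 N (up the incline)

Perpendicular to the surface, N = m g cos θ = 69·9.8·cos 23° = 622.4 N.
For equilibrium along the incline, friction must balance the weight component: f = m g sin θ = 264.2 N up the slope.
The static-friction ceiling is μ_s N = 0.59 × 622.4 = 367.2 N.
Since |264.2| ≤ 367.2 N, static friction is sufficient; f equals the required value, not μ_s N.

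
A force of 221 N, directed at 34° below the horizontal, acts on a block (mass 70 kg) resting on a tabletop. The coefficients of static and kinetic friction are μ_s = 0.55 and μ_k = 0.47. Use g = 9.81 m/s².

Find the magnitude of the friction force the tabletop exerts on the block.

f ≈ 183 N

Vertical equilibrium gives N = m g + P sin α = 810.3 N.
For equilibrium, f = P cos α = 221×cos 34° = 183.2 N.
μ_s N = 0.55 × 810.3 = 445.7 N.
183.2 ≤ 445.7 N → static; friction equals the required 183 N.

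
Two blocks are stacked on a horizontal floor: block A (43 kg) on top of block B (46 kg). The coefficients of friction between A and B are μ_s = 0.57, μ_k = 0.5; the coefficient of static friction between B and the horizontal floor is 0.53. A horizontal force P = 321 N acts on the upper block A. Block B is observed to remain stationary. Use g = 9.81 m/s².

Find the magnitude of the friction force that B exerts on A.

Normal force at the A–B interface: N₁ = m_A g = 421.8 N.
Maximum static friction on A from B: μ_s N₁ = 0.57×421.8 = 240.4 N.
P = 321 N exceeds that limit, so A slips over B and the interface friction becomes kinetic: f₁ = μ_k N₁ = 0.5×421.8 = 211 N.
By Newton's third law B feels 211 N forward from A. With B stationary, the floor's static friction on B balances it: f₂ = 211 N (well within μ_s(m_A+m_B)g = 462.7 N).

f ≈ 211 N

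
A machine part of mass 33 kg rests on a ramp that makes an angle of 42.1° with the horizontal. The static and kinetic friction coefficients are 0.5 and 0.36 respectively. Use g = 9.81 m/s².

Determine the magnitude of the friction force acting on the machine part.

f ≈ 86.5 N (up the incline)

Normal force: N = m g cos θ = 33 × 9.81 × cos 42.1° = 240.2 N.
Along the slope the weight component is m g sin θ = 217 N; friction must supply exactly this, acting up-slope.
The static-friction ceiling is μ_s N = 0.5 × 240.2 = 120.1 N.
Since |217| > 120.1 N, static friction cannot hold it; the machine part slides down the incline and kinetic friction applies: f = μ_k N = 0.36 × 240.2 = 86.5 N.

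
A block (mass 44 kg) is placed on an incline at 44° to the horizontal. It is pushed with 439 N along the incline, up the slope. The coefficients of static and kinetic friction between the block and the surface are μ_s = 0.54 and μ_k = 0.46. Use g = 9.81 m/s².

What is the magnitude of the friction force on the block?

The normal reaction is N = m g cos θ = 310.5 N.
The friction needed for equilibrium is m g sin θ − P = 299.8 − 439 = -139.2 N, measured positive up-slope.
Static friction can supply at most μ_s N = 167.7 N.
Since |-139.2| ≤ 167.7 N, static friction is sufficient; f equals the required value, not μ_s N.

f ≈ 139 N (down the incline)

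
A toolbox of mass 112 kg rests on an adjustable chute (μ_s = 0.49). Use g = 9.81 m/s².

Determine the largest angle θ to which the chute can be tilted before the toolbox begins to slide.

At the slip threshold, m g sin θ = μ_s · m g cos θ, so tan θ = μ_s.
θ_max = arctan(0.49) = 26.1°.

θ_max ≈ 26.1°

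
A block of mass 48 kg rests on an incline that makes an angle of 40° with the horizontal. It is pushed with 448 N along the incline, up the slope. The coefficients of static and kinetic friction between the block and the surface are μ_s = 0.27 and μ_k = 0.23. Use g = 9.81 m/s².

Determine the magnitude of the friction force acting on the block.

Perpendicular to the surface, N = m g cos θ = 48·9.81·cos 40° = 360.7 N.
Parallel to the incline, ΣF = 0 gives f = m g sin θ − P = 302.7 − 448 = -145.3 N (up-slope positive).
Maximum static friction available: μ_s N = 0.27 × 360.7 = 97.39 N.
Since |-145.3| > 97.39 N, static friction cannot hold it; the block slides up the incline and kinetic friction applies: f = μ_k N = 0.23 × 360.7 = 83 N.

f ≈ 83 N (down the incline)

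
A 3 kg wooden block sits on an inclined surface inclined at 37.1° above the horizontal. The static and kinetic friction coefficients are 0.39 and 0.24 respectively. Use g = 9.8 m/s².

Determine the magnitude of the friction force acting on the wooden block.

f ≈ 5.63 N (up the incline)

The normal reaction is N = m g cos θ = 23.45 N.
For equilibrium along the incline, friction must balance the weight component: f = m g sin θ = 17.73 N up the slope.
Maximum static friction available: μ_s N = 0.39 × 23.45 = 9.145 N.
|17.73| exceeds 9.145 N, so the wooden block slips down-slope; friction is kinetic, f = μ_k N = 0.24×23.45 = 5.63 N.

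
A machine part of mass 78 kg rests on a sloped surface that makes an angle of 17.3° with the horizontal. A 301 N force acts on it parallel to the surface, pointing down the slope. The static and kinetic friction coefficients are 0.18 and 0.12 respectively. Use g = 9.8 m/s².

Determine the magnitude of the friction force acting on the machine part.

The normal reaction is N = m g cos θ = 729.8 N.
Parallel to the incline, ΣF = 0 gives f = m g sin θ + P = 227.3 + 301 = 528.3 N (up-slope positive).
Static friction can supply at most μ_s N = 131.4 N.
Since |528.3| > 131.4 N, static friction cannot hold it; the machine part slides down the incline and kinetic friction applies: f = μ_k N = 0.12 × 729.8 = 87.6 N.

f ≈ 87.6 N (up the incline)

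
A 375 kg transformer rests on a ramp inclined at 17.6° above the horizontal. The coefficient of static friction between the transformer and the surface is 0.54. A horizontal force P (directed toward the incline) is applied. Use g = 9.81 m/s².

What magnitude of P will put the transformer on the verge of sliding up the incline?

P ≈ 3810 N

At impending motion up the slope, friction acts down-slope at its limit: f = μ_s N.
Perpendicular to the incline: N = m g cos θ + P sin θ.
Along the incline: P cos θ = m g sin θ + μ_s N = m g sin θ + μ_s (m g cos θ + P sin θ).
Solving, P (cos θ − μ_s sin θ) = m g (sin θ + μ_s cos θ), so P = 375×9.81×(sin 17.6° + 0.54 cos 17.6°)/(cos 17.6° − 0.54 sin 17.6°) = 3680×0.8171/0.7899 = 3810 N.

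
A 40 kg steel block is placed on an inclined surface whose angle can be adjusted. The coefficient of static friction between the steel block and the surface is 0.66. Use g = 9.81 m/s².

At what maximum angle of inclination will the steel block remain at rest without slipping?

At the slip threshold, m g sin θ = μ_s · m g cos θ, so tan θ = μ_s.
θ_max = arctan(0.66) = 33.4°.

θ_max ≈ 33.4°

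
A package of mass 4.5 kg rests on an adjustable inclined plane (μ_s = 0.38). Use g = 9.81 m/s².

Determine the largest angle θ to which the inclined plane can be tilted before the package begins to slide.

θ_max ≈ 20.8°

At the slip threshold, m g sin θ = μ_s · m g cos θ, so tan θ = μ_s.
θ_max = arctan(0.38) = 20.8°.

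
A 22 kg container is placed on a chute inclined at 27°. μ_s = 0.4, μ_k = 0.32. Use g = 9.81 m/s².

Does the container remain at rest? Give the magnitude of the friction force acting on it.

N = m g cos θ = 192 N.
Down-slope weight component: m g sin θ = 98 N.
μ_s N = 76.9 N.
98 > 76.9 N, so it slides; kinetic friction f = μ_k N = 0.32×192 = 61.5 N.

f ≈ 61.5 N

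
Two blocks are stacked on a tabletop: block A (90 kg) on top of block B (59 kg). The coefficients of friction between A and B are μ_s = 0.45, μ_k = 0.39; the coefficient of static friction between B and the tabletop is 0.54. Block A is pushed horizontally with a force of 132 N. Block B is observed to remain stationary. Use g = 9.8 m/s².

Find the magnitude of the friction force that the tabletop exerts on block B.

f ≈ 132 N

Between the blocks, N₁ = m_A g = 882 N.
Maximum static friction on A from B: μ_s N₁ = 0.45×882 = 396.9 N.
P = 132 N is within that limit, so A and B move together (both at rest); the A–B friction is simply f₁ = P = 132 N.
By Newton's third law B feels 132 N forward from A. With B stationary, the floor's static friction on B balances it: f₂ = 132 N (well within μ_s(m_A+m_B)g = 788.5 N).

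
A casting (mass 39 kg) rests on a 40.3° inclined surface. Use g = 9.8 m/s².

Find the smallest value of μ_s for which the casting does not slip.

At the slip threshold m g sin θ = μ_s m g cos θ, so μ_s,min = tan θ.
μ_s,min = tan 40.3° = 0.848.

μ_s,min ≈ 0.848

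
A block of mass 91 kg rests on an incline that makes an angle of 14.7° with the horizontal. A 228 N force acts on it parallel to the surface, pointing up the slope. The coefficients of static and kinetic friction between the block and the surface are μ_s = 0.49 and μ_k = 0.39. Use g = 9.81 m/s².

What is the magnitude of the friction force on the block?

f ≈ 1.47 N (down the incline)

Normal force: N = m g cos θ = 91 × 9.81 × cos 14.7° = 863.5 N.
The friction needed for equilibrium is m g sin θ − P = 226.5 − 228 = -1.468 N, measured positive up-slope.
Maximum static friction available: μ_s N = 0.49 × 863.5 = 423.1 N.
Since |-1.468| ≤ 423.1 N, the block remains in static equilibrium and friction takes exactly the required value.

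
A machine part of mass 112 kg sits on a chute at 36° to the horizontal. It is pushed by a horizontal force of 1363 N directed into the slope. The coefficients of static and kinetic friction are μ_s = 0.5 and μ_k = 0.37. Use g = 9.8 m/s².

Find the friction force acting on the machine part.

Normal direction: N = m g cos θ + P sin θ = 1689 N.
Along the incline, the net driving force (taking up-slope positive) is P cos θ − m g sin θ = 1103 − 645.2 = 457.5 N, so equilibrium requires friction f = -457.5 N (down-slope).
Maximum static friction: μ_s N = 0.5 × 1689 = 844.6 N.
|f_req| = 457.5 ≤ 844.6 N → the machine part is in equilibrium; friction equals the required value.

f ≈ 458 N (down the incline)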